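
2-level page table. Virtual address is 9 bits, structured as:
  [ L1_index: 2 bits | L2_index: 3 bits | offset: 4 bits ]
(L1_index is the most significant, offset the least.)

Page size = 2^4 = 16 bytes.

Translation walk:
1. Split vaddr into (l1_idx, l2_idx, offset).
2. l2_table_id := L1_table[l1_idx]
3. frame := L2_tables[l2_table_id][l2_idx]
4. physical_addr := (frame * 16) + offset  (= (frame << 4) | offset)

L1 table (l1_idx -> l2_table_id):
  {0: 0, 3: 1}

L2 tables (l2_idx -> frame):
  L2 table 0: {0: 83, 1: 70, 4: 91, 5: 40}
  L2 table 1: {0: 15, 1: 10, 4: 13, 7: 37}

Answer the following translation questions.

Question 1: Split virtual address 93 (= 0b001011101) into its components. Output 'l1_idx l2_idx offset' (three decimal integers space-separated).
vaddr = 93 = 0b001011101
  top 2 bits -> l1_idx = 0
  next 3 bits -> l2_idx = 5
  bottom 4 bits -> offset = 13

Answer: 0 5 13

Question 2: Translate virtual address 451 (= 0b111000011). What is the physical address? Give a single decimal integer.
Answer: 211

Derivation:
vaddr = 451 = 0b111000011
Split: l1_idx=3, l2_idx=4, offset=3
L1[3] = 1
L2[1][4] = 13
paddr = 13 * 16 + 3 = 211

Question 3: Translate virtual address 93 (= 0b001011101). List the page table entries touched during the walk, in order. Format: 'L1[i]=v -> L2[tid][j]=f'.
Answer: L1[0]=0 -> L2[0][5]=40

Derivation:
vaddr = 93 = 0b001011101
Split: l1_idx=0, l2_idx=5, offset=13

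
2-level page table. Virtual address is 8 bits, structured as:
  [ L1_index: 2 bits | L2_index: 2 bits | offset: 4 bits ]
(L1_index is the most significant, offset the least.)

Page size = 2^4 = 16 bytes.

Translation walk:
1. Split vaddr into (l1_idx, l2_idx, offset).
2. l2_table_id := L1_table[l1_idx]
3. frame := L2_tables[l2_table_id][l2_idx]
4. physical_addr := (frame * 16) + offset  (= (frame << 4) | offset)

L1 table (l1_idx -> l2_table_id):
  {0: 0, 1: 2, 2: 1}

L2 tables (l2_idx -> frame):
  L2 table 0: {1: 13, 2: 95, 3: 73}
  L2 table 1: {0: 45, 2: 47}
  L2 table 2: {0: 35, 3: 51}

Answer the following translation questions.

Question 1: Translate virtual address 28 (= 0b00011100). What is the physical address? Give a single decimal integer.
Answer: 220

Derivation:
vaddr = 28 = 0b00011100
Split: l1_idx=0, l2_idx=1, offset=12
L1[0] = 0
L2[0][1] = 13
paddr = 13 * 16 + 12 = 220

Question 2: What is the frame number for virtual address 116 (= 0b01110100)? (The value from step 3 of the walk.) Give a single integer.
vaddr = 116: l1_idx=1, l2_idx=3
L1[1] = 2; L2[2][3] = 51

Answer: 51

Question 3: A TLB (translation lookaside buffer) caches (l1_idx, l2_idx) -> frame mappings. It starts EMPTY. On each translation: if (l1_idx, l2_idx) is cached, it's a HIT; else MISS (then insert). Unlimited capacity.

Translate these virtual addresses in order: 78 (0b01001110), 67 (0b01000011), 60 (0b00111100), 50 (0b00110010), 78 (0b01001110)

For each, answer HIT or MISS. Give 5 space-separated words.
Answer: MISS HIT MISS HIT HIT

Derivation:
vaddr=78: (1,0) not in TLB -> MISS, insert
vaddr=67: (1,0) in TLB -> HIT
vaddr=60: (0,3) not in TLB -> MISS, insert
vaddr=50: (0,3) in TLB -> HIT
vaddr=78: (1,0) in TLB -> HIT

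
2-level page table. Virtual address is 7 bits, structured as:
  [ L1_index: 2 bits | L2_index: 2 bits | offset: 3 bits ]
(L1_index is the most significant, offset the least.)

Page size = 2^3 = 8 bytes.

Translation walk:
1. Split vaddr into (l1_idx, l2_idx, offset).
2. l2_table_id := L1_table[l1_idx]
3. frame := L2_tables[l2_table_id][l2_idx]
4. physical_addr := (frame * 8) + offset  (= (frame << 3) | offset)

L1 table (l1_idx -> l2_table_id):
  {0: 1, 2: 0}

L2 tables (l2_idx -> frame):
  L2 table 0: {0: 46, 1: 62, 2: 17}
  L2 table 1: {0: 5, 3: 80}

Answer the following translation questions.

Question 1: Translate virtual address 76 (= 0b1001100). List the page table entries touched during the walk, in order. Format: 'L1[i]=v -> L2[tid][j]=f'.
vaddr = 76 = 0b1001100
Split: l1_idx=2, l2_idx=1, offset=4

Answer: L1[2]=0 -> L2[0][1]=62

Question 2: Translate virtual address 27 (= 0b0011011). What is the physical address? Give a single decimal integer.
Answer: 643

Derivation:
vaddr = 27 = 0b0011011
Split: l1_idx=0, l2_idx=3, offset=3
L1[0] = 1
L2[1][3] = 80
paddr = 80 * 8 + 3 = 643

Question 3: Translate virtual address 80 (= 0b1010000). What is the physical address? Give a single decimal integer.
vaddr = 80 = 0b1010000
Split: l1_idx=2, l2_idx=2, offset=0
L1[2] = 0
L2[0][2] = 17
paddr = 17 * 8 + 0 = 136

Answer: 136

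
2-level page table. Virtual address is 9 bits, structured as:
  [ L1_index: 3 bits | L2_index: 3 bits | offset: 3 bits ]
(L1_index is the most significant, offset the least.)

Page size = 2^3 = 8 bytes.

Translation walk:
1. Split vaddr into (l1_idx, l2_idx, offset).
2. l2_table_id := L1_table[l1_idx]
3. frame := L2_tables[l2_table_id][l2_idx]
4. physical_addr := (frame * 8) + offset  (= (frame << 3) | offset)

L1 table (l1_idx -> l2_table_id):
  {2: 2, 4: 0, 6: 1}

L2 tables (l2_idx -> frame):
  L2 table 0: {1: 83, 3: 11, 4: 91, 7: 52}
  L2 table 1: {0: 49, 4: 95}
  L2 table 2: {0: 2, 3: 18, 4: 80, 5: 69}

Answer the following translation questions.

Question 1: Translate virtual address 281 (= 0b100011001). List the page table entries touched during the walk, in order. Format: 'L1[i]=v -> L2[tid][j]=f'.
vaddr = 281 = 0b100011001
Split: l1_idx=4, l2_idx=3, offset=1

Answer: L1[4]=0 -> L2[0][3]=11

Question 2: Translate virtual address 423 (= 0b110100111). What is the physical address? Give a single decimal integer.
vaddr = 423 = 0b110100111
Split: l1_idx=6, l2_idx=4, offset=7
L1[6] = 1
L2[1][4] = 95
paddr = 95 * 8 + 7 = 767

Answer: 767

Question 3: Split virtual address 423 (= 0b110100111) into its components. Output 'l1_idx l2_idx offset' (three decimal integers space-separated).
Answer: 6 4 7

Derivation:
vaddr = 423 = 0b110100111
  top 3 bits -> l1_idx = 6
  next 3 bits -> l2_idx = 4
  bottom 3 bits -> offset = 7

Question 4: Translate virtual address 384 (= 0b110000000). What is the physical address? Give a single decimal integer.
vaddr = 384 = 0b110000000
Split: l1_idx=6, l2_idx=0, offset=0
L1[6] = 1
L2[1][0] = 49
paddr = 49 * 8 + 0 = 392

Answer: 392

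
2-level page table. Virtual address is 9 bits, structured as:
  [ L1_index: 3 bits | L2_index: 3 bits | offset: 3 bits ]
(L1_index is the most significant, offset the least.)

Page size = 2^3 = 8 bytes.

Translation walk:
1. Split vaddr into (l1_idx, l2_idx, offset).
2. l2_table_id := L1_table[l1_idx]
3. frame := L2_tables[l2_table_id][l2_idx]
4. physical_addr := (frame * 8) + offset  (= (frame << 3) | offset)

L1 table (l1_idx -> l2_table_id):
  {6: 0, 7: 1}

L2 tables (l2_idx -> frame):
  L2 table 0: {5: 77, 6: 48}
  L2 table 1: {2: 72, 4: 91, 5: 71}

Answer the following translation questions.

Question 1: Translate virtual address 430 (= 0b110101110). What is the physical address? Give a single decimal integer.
vaddr = 430 = 0b110101110
Split: l1_idx=6, l2_idx=5, offset=6
L1[6] = 0
L2[0][5] = 77
paddr = 77 * 8 + 6 = 622

Answer: 622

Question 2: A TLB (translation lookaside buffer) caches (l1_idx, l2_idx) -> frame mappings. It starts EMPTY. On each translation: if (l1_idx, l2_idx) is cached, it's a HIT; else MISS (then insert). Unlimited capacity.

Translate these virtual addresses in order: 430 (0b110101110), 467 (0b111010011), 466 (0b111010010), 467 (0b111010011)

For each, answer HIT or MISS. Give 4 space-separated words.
Answer: MISS MISS HIT HIT

Derivation:
vaddr=430: (6,5) not in TLB -> MISS, insert
vaddr=467: (7,2) not in TLB -> MISS, insert
vaddr=466: (7,2) in TLB -> HIT
vaddr=467: (7,2) in TLB -> HIT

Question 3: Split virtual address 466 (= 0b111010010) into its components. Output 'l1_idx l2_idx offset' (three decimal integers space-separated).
Answer: 7 2 2

Derivation:
vaddr = 466 = 0b111010010
  top 3 bits -> l1_idx = 7
  next 3 bits -> l2_idx = 2
  bottom 3 bits -> offset = 2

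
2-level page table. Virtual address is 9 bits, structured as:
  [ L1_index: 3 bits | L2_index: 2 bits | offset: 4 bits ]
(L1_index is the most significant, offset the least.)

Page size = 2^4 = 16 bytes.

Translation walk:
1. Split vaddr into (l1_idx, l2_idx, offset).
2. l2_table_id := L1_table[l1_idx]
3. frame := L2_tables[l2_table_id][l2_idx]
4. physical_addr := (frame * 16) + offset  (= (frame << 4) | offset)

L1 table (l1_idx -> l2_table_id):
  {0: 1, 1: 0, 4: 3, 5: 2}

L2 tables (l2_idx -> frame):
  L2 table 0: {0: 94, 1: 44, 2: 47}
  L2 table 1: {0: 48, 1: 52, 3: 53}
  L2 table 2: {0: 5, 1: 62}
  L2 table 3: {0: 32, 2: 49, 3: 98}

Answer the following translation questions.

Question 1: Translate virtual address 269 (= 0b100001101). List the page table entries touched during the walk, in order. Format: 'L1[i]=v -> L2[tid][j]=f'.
vaddr = 269 = 0b100001101
Split: l1_idx=4, l2_idx=0, offset=13

Answer: L1[4]=3 -> L2[3][0]=32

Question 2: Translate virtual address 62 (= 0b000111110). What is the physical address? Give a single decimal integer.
vaddr = 62 = 0b000111110
Split: l1_idx=0, l2_idx=3, offset=14
L1[0] = 1
L2[1][3] = 53
paddr = 53 * 16 + 14 = 862

Answer: 862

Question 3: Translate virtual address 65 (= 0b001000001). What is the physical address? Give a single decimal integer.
Answer: 1505

Derivation:
vaddr = 65 = 0b001000001
Split: l1_idx=1, l2_idx=0, offset=1
L1[1] = 0
L2[0][0] = 94
paddr = 94 * 16 + 1 = 1505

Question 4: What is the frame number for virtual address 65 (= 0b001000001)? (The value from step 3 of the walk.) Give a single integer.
Answer: 94

Derivation:
vaddr = 65: l1_idx=1, l2_idx=0
L1[1] = 0; L2[0][0] = 94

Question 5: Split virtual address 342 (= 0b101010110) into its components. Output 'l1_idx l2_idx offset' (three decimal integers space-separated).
Answer: 5 1 6

Derivation:
vaddr = 342 = 0b101010110
  top 3 bits -> l1_idx = 5
  next 2 bits -> l2_idx = 1
  bottom 4 bits -> offset = 6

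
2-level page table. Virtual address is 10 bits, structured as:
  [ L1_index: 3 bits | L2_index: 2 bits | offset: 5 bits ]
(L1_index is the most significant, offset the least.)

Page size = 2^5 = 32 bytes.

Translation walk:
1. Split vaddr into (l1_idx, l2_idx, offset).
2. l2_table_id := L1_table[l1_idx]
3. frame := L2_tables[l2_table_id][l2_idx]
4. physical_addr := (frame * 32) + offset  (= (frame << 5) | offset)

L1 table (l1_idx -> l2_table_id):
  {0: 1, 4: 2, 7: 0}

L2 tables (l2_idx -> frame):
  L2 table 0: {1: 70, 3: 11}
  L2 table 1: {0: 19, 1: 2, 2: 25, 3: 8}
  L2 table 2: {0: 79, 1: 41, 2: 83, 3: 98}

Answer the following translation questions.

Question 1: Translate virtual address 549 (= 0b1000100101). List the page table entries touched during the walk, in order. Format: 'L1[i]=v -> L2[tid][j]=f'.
vaddr = 549 = 0b1000100101
Split: l1_idx=4, l2_idx=1, offset=5

Answer: L1[4]=2 -> L2[2][1]=41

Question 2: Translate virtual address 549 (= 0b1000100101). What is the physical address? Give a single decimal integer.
Answer: 1317

Derivation:
vaddr = 549 = 0b1000100101
Split: l1_idx=4, l2_idx=1, offset=5
L1[4] = 2
L2[2][1] = 41
paddr = 41 * 32 + 5 = 1317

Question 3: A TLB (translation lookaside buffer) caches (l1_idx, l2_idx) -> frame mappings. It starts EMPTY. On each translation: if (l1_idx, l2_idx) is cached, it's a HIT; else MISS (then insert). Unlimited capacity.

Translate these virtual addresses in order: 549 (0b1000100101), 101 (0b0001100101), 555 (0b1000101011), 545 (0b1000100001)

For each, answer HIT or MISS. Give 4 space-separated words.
vaddr=549: (4,1) not in TLB -> MISS, insert
vaddr=101: (0,3) not in TLB -> MISS, insert
vaddr=555: (4,1) in TLB -> HIT
vaddr=545: (4,1) in TLB -> HIT

Answer: MISS MISS HIT HIT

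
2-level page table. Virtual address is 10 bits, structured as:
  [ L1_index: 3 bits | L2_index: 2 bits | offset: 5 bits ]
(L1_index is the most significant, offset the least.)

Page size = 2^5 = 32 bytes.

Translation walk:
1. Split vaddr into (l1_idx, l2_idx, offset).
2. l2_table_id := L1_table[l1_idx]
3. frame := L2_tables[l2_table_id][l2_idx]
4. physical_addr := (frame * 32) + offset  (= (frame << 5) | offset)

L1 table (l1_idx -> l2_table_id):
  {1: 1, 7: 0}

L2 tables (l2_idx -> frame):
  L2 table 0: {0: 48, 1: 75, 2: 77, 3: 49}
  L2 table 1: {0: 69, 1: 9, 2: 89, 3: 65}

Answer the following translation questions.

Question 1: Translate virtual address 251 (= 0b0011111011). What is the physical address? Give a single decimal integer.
vaddr = 251 = 0b0011111011
Split: l1_idx=1, l2_idx=3, offset=27
L1[1] = 1
L2[1][3] = 65
paddr = 65 * 32 + 27 = 2107

Answer: 2107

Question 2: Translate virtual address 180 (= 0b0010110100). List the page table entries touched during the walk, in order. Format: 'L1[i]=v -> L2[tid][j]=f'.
vaddr = 180 = 0b0010110100
Split: l1_idx=1, l2_idx=1, offset=20

Answer: L1[1]=1 -> L2[1][1]=9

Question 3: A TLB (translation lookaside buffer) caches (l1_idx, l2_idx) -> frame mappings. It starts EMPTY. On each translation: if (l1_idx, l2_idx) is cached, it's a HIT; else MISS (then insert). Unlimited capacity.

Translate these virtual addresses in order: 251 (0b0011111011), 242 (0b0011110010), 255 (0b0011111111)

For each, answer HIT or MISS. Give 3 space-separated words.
vaddr=251: (1,3) not in TLB -> MISS, insert
vaddr=242: (1,3) in TLB -> HIT
vaddr=255: (1,3) in TLB -> HIT

Answer: MISS HIT HIT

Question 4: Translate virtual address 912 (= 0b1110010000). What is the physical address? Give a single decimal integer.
Answer: 1552

Derivation:
vaddr = 912 = 0b1110010000
Split: l1_idx=7, l2_idx=0, offset=16
L1[7] = 0
L2[0][0] = 48
paddr = 48 * 32 + 16 = 1552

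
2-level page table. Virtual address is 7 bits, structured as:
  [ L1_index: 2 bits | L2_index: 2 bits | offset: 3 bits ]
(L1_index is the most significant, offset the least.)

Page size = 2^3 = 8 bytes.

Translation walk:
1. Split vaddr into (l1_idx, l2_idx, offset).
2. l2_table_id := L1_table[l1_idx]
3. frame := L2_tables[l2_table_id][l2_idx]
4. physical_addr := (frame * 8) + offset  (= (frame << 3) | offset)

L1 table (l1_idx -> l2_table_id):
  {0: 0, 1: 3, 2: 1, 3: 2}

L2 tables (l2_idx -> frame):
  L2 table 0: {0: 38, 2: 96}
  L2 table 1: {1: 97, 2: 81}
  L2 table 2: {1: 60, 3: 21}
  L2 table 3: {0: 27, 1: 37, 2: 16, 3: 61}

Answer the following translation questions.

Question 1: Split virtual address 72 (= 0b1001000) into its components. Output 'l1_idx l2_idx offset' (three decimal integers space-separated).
Answer: 2 1 0

Derivation:
vaddr = 72 = 0b1001000
  top 2 bits -> l1_idx = 2
  next 2 bits -> l2_idx = 1
  bottom 3 bits -> offset = 0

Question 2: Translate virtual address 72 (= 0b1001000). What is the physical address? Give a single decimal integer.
Answer: 776

Derivation:
vaddr = 72 = 0b1001000
Split: l1_idx=2, l2_idx=1, offset=0
L1[2] = 1
L2[1][1] = 97
paddr = 97 * 8 + 0 = 776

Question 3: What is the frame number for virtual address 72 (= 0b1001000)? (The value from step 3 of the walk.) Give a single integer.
Answer: 97

Derivation:
vaddr = 72: l1_idx=2, l2_idx=1
L1[2] = 1; L2[1][1] = 97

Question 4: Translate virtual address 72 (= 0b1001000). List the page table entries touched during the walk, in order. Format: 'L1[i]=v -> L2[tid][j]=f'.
vaddr = 72 = 0b1001000
Split: l1_idx=2, l2_idx=1, offset=0

Answer: L1[2]=1 -> L2[1][1]=97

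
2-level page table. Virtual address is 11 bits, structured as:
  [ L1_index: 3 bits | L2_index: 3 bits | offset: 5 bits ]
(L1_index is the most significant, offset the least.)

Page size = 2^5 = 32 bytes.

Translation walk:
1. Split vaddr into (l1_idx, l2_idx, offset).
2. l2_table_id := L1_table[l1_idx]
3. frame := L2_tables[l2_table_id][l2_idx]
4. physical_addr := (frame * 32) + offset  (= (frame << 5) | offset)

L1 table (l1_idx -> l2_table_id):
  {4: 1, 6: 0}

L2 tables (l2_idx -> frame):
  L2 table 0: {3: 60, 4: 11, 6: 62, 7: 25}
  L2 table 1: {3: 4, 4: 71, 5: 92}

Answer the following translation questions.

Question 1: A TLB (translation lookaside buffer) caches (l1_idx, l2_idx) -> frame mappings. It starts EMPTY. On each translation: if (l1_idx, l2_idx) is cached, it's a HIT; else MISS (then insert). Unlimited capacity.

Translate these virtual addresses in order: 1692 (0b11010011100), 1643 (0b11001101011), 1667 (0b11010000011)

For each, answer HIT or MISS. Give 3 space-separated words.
vaddr=1692: (6,4) not in TLB -> MISS, insert
vaddr=1643: (6,3) not in TLB -> MISS, insert
vaddr=1667: (6,4) in TLB -> HIT

Answer: MISS MISS HIT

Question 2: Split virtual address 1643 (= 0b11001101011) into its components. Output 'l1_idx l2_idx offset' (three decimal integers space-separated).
Answer: 6 3 11

Derivation:
vaddr = 1643 = 0b11001101011
  top 3 bits -> l1_idx = 6
  next 3 bits -> l2_idx = 3
  bottom 5 bits -> offset = 11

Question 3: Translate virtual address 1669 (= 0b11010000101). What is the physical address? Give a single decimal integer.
vaddr = 1669 = 0b11010000101
Split: l1_idx=6, l2_idx=4, offset=5
L1[6] = 0
L2[0][4] = 11
paddr = 11 * 32 + 5 = 357

Answer: 357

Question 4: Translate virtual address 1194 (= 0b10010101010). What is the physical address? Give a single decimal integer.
Answer: 2954

Derivation:
vaddr = 1194 = 0b10010101010
Split: l1_idx=4, l2_idx=5, offset=10
L1[4] = 1
L2[1][5] = 92
paddr = 92 * 32 + 10 = 2954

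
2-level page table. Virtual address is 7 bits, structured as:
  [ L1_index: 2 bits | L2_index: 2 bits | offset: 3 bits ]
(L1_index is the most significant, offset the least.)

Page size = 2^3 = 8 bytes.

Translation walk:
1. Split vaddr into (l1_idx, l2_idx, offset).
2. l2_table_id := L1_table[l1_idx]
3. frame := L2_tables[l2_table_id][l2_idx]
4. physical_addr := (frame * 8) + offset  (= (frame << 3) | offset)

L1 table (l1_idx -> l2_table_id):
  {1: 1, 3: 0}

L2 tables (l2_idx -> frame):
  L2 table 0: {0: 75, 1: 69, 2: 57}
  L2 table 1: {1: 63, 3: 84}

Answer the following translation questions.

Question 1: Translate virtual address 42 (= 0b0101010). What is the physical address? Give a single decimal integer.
Answer: 506

Derivation:
vaddr = 42 = 0b0101010
Split: l1_idx=1, l2_idx=1, offset=2
L1[1] = 1
L2[1][1] = 63
paddr = 63 * 8 + 2 = 506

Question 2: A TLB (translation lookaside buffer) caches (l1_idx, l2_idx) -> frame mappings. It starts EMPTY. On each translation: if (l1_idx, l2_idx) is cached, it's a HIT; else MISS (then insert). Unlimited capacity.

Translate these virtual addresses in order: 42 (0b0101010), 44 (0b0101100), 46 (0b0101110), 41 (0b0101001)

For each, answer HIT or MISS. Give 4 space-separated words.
Answer: MISS HIT HIT HIT

Derivation:
vaddr=42: (1,1) not in TLB -> MISS, insert
vaddr=44: (1,1) in TLB -> HIT
vaddr=46: (1,1) in TLB -> HIT
vaddr=41: (1,1) in TLB -> HIT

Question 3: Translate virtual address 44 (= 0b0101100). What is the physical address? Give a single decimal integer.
vaddr = 44 = 0b0101100
Split: l1_idx=1, l2_idx=1, offset=4
L1[1] = 1
L2[1][1] = 63
paddr = 63 * 8 + 4 = 508

Answer: 508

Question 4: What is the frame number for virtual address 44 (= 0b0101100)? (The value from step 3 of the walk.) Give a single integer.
Answer: 63

Derivation:
vaddr = 44: l1_idx=1, l2_idx=1
L1[1] = 1; L2[1][1] = 63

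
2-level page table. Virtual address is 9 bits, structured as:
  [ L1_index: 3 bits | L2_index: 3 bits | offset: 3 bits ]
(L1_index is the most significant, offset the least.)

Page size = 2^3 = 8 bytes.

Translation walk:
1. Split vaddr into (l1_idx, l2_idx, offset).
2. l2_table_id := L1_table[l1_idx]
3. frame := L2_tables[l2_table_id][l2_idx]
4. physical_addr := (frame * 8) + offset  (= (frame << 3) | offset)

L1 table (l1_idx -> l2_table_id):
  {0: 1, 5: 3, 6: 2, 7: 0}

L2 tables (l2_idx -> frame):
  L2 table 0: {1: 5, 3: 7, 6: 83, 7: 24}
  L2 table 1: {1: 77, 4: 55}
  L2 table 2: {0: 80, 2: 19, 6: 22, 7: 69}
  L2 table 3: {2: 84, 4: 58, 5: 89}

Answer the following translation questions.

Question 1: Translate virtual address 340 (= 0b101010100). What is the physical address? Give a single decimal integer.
Answer: 676

Derivation:
vaddr = 340 = 0b101010100
Split: l1_idx=5, l2_idx=2, offset=4
L1[5] = 3
L2[3][2] = 84
paddr = 84 * 8 + 4 = 676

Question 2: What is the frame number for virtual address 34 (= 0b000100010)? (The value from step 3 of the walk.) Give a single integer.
vaddr = 34: l1_idx=0, l2_idx=4
L1[0] = 1; L2[1][4] = 55

Answer: 55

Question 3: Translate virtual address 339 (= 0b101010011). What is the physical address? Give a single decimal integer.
vaddr = 339 = 0b101010011
Split: l1_idx=5, l2_idx=2, offset=3
L1[5] = 3
L2[3][2] = 84
paddr = 84 * 8 + 3 = 675

Answer: 675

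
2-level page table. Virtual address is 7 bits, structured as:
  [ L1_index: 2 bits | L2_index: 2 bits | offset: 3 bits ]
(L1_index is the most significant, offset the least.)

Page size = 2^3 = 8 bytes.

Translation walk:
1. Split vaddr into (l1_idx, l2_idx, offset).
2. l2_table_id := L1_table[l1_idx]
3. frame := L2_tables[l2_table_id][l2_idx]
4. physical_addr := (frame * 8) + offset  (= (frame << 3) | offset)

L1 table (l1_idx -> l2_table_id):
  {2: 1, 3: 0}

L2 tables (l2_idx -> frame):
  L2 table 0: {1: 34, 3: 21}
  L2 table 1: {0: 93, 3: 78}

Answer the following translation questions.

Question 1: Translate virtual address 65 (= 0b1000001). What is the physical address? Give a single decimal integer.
Answer: 745

Derivation:
vaddr = 65 = 0b1000001
Split: l1_idx=2, l2_idx=0, offset=1
L1[2] = 1
L2[1][0] = 93
paddr = 93 * 8 + 1 = 745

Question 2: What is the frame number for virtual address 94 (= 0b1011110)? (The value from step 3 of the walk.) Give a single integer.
vaddr = 94: l1_idx=2, l2_idx=3
L1[2] = 1; L2[1][3] = 78

Answer: 78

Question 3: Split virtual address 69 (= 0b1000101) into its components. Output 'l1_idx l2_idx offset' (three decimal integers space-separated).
Answer: 2 0 5

Derivation:
vaddr = 69 = 0b1000101
  top 2 bits -> l1_idx = 2
  next 2 bits -> l2_idx = 0
  bottom 3 bits -> offset = 5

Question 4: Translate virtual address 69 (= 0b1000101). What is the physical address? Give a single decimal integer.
vaddr = 69 = 0b1000101
Split: l1_idx=2, l2_idx=0, offset=5
L1[2] = 1
L2[1][0] = 93
paddr = 93 * 8 + 5 = 749

Answer: 749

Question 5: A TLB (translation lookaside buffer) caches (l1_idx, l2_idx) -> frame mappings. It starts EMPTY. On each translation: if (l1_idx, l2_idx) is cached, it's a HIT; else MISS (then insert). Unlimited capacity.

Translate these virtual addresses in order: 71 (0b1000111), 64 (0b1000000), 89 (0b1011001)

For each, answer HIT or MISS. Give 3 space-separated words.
Answer: MISS HIT MISS

Derivation:
vaddr=71: (2,0) not in TLB -> MISS, insert
vaddr=64: (2,0) in TLB -> HIT
vaddr=89: (2,3) not in TLB -> MISS, insert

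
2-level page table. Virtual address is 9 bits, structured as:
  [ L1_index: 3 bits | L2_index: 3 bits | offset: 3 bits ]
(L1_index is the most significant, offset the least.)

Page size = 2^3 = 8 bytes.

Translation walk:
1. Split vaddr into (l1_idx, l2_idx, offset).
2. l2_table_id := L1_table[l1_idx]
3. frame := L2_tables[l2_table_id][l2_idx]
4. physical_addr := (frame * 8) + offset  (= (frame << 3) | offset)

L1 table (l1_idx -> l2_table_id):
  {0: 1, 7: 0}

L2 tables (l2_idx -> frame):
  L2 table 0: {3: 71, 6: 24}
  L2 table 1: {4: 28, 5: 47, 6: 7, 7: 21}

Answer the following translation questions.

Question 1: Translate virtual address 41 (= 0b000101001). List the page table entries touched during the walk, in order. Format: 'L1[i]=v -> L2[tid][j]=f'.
vaddr = 41 = 0b000101001
Split: l1_idx=0, l2_idx=5, offset=1

Answer: L1[0]=1 -> L2[1][5]=47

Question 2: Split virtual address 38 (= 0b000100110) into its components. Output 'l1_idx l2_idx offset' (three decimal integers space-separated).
Answer: 0 4 6

Derivation:
vaddr = 38 = 0b000100110
  top 3 bits -> l1_idx = 0
  next 3 bits -> l2_idx = 4
  bottom 3 bits -> offset = 6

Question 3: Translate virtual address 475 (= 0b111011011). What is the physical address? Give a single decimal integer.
vaddr = 475 = 0b111011011
Split: l1_idx=7, l2_idx=3, offset=3
L1[7] = 0
L2[0][3] = 71
paddr = 71 * 8 + 3 = 571

Answer: 571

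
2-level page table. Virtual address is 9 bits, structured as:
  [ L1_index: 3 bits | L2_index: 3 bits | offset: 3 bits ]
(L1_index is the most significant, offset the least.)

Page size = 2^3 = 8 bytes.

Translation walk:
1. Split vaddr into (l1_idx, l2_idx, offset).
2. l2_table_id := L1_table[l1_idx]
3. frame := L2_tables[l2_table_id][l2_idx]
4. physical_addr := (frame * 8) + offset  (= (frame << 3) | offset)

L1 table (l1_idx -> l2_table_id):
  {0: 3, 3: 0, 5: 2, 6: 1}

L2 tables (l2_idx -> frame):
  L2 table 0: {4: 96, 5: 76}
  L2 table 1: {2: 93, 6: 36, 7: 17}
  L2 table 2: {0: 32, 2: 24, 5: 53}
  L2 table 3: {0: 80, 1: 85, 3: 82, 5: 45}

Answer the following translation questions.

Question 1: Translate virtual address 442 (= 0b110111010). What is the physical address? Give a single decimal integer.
vaddr = 442 = 0b110111010
Split: l1_idx=6, l2_idx=7, offset=2
L1[6] = 1
L2[1][7] = 17
paddr = 17 * 8 + 2 = 138

Answer: 138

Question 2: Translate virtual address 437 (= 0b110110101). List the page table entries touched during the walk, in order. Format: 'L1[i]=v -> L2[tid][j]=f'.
vaddr = 437 = 0b110110101
Split: l1_idx=6, l2_idx=6, offset=5

Answer: L1[6]=1 -> L2[1][6]=36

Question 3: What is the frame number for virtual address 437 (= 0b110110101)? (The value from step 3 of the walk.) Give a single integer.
Answer: 36

Derivation:
vaddr = 437: l1_idx=6, l2_idx=6
L1[6] = 1; L2[1][6] = 36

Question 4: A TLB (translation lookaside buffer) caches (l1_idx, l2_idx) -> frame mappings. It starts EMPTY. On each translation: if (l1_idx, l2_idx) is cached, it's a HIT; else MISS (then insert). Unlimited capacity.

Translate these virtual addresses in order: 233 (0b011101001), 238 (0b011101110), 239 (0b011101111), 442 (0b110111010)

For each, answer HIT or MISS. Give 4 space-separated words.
vaddr=233: (3,5) not in TLB -> MISS, insert
vaddr=238: (3,5) in TLB -> HIT
vaddr=239: (3,5) in TLB -> HIT
vaddr=442: (6,7) not in TLB -> MISS, insert

Answer: MISS HIT HIT MISS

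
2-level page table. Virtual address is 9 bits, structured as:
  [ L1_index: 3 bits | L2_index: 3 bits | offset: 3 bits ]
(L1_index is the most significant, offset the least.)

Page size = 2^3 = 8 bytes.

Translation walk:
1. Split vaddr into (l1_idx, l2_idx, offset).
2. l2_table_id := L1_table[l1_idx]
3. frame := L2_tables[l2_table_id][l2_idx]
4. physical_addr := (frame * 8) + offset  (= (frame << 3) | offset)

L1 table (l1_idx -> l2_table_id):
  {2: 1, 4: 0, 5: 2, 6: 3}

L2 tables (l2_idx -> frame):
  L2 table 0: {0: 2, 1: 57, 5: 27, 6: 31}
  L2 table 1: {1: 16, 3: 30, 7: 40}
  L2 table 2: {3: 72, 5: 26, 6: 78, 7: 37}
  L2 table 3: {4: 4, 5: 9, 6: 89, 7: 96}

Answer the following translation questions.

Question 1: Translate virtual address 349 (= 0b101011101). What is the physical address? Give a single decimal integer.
vaddr = 349 = 0b101011101
Split: l1_idx=5, l2_idx=3, offset=5
L1[5] = 2
L2[2][3] = 72
paddr = 72 * 8 + 5 = 581

Answer: 581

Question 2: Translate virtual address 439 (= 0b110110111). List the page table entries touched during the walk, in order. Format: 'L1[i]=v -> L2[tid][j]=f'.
Answer: L1[6]=3 -> L2[3][6]=89

Derivation:
vaddr = 439 = 0b110110111
Split: l1_idx=6, l2_idx=6, offset=7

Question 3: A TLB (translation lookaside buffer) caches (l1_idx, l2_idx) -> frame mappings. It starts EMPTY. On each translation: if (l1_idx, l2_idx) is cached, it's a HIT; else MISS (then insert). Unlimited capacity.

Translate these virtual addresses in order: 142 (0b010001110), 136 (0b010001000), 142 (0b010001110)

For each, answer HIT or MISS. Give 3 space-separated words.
vaddr=142: (2,1) not in TLB -> MISS, insert
vaddr=136: (2,1) in TLB -> HIT
vaddr=142: (2,1) in TLB -> HIT

Answer: MISS HIT HIT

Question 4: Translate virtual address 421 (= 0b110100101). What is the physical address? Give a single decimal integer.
Answer: 37

Derivation:
vaddr = 421 = 0b110100101
Split: l1_idx=6, l2_idx=4, offset=5
L1[6] = 3
L2[3][4] = 4
paddr = 4 * 8 + 5 = 37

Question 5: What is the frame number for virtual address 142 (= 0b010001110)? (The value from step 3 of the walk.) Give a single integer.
Answer: 16

Derivation:
vaddr = 142: l1_idx=2, l2_idx=1
L1[2] = 1; L2[1][1] = 16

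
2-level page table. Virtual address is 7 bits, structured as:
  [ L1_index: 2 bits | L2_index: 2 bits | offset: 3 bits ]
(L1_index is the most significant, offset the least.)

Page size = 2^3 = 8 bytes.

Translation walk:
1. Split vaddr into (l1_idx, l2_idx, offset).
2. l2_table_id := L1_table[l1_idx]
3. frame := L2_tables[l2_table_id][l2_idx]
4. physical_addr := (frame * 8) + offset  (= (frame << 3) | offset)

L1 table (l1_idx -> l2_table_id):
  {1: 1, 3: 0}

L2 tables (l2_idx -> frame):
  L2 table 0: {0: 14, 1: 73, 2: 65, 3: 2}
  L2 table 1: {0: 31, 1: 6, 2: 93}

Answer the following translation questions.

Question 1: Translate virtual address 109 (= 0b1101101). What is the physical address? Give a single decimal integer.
Answer: 589

Derivation:
vaddr = 109 = 0b1101101
Split: l1_idx=3, l2_idx=1, offset=5
L1[3] = 0
L2[0][1] = 73
paddr = 73 * 8 + 5 = 589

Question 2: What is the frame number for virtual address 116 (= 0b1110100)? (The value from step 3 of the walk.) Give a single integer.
vaddr = 116: l1_idx=3, l2_idx=2
L1[3] = 0; L2[0][2] = 65

Answer: 65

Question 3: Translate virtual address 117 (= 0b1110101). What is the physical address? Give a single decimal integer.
Answer: 525

Derivation:
vaddr = 117 = 0b1110101
Split: l1_idx=3, l2_idx=2, offset=5
L1[3] = 0
L2[0][2] = 65
paddr = 65 * 8 + 5 = 525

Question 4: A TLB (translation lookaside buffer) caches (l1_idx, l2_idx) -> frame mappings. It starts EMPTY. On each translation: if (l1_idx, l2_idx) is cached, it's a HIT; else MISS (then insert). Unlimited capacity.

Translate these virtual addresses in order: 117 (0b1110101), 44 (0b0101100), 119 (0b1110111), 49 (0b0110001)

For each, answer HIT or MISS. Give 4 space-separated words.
vaddr=117: (3,2) not in TLB -> MISS, insert
vaddr=44: (1,1) not in TLB -> MISS, insert
vaddr=119: (3,2) in TLB -> HIT
vaddr=49: (1,2) not in TLB -> MISS, insert

Answer: MISS MISS HIT MISS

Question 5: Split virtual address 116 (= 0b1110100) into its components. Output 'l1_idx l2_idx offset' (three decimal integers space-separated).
vaddr = 116 = 0b1110100
  top 2 bits -> l1_idx = 3
  next 2 bits -> l2_idx = 2
  bottom 3 bits -> offset = 4

Answer: 3 2 4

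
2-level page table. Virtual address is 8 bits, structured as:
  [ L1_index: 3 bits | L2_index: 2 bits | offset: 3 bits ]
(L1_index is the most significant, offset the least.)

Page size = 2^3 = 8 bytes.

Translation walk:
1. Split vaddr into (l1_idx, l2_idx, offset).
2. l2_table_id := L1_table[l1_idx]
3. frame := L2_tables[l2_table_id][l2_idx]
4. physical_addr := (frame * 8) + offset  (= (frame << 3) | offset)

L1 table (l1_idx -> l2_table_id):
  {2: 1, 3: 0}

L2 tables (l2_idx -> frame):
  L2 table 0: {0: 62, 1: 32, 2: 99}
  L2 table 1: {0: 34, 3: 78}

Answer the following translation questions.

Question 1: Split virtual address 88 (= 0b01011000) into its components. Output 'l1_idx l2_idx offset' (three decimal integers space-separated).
Answer: 2 3 0

Derivation:
vaddr = 88 = 0b01011000
  top 3 bits -> l1_idx = 2
  next 2 bits -> l2_idx = 3
  bottom 3 bits -> offset = 0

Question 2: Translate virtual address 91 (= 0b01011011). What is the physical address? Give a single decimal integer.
vaddr = 91 = 0b01011011
Split: l1_idx=2, l2_idx=3, offset=3
L1[2] = 1
L2[1][3] = 78
paddr = 78 * 8 + 3 = 627

Answer: 627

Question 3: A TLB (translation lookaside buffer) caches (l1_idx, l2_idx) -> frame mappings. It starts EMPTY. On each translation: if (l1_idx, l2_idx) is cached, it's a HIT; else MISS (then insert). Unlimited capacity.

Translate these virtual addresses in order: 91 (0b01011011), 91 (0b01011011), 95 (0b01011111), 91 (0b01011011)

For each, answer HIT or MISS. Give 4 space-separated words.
vaddr=91: (2,3) not in TLB -> MISS, insert
vaddr=91: (2,3) in TLB -> HIT
vaddr=95: (2,3) in TLB -> HIT
vaddr=91: (2,3) in TLB -> HIT

Answer: MISS HIT HIT HIT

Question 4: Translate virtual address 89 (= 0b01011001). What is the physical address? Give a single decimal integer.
vaddr = 89 = 0b01011001
Split: l1_idx=2, l2_idx=3, offset=1
L1[2] = 1
L2[1][3] = 78
paddr = 78 * 8 + 1 = 625

Answer: 625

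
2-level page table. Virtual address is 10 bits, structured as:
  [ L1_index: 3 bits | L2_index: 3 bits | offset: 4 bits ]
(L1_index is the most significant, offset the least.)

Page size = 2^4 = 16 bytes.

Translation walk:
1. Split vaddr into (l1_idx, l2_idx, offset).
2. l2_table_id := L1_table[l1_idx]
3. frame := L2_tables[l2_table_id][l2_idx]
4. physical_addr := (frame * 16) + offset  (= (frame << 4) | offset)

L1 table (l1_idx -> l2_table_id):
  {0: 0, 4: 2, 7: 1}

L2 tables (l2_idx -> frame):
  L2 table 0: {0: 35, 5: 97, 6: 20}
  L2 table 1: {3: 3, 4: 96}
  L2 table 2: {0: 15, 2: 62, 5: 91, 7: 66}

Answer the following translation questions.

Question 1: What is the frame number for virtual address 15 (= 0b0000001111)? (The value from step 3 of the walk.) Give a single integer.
vaddr = 15: l1_idx=0, l2_idx=0
L1[0] = 0; L2[0][0] = 35

Answer: 35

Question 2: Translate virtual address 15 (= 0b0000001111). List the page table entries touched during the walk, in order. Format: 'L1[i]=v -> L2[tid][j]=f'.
vaddr = 15 = 0b0000001111
Split: l1_idx=0, l2_idx=0, offset=15

Answer: L1[0]=0 -> L2[0][0]=35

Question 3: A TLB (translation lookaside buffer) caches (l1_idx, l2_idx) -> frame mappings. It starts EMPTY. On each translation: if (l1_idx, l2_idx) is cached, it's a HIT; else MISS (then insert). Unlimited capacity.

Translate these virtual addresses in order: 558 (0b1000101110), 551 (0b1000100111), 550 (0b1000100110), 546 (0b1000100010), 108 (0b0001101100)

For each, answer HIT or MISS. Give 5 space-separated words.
vaddr=558: (4,2) not in TLB -> MISS, insert
vaddr=551: (4,2) in TLB -> HIT
vaddr=550: (4,2) in TLB -> HIT
vaddr=546: (4,2) in TLB -> HIT
vaddr=108: (0,6) not in TLB -> MISS, insert

Answer: MISS HIT HIT HIT MISS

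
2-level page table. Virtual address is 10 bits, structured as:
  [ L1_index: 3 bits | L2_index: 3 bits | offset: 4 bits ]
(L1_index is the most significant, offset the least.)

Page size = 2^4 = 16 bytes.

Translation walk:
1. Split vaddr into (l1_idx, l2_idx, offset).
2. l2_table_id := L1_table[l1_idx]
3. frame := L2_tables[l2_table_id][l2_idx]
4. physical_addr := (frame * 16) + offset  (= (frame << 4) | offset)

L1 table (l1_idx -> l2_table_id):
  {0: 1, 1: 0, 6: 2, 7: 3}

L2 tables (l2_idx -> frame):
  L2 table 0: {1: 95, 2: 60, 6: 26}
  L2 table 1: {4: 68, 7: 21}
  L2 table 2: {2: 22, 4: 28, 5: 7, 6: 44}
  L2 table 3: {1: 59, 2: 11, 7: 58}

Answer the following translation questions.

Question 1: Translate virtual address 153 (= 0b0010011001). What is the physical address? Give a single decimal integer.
Answer: 1529

Derivation:
vaddr = 153 = 0b0010011001
Split: l1_idx=1, l2_idx=1, offset=9
L1[1] = 0
L2[0][1] = 95
paddr = 95 * 16 + 9 = 1529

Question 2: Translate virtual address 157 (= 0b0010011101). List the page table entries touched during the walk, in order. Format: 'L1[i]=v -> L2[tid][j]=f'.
Answer: L1[1]=0 -> L2[0][1]=95

Derivation:
vaddr = 157 = 0b0010011101
Split: l1_idx=1, l2_idx=1, offset=13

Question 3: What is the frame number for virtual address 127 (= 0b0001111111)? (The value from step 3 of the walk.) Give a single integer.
Answer: 21

Derivation:
vaddr = 127: l1_idx=0, l2_idx=7
L1[0] = 1; L2[1][7] = 21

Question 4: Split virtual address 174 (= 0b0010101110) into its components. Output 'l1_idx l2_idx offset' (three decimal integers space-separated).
vaddr = 174 = 0b0010101110
  top 3 bits -> l1_idx = 1
  next 3 bits -> l2_idx = 2
  bottom 4 bits -> offset = 14

Answer: 1 2 14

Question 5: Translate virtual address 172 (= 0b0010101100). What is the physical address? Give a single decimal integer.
vaddr = 172 = 0b0010101100
Split: l1_idx=1, l2_idx=2, offset=12
L1[1] = 0
L2[0][2] = 60
paddr = 60 * 16 + 12 = 972

Answer: 972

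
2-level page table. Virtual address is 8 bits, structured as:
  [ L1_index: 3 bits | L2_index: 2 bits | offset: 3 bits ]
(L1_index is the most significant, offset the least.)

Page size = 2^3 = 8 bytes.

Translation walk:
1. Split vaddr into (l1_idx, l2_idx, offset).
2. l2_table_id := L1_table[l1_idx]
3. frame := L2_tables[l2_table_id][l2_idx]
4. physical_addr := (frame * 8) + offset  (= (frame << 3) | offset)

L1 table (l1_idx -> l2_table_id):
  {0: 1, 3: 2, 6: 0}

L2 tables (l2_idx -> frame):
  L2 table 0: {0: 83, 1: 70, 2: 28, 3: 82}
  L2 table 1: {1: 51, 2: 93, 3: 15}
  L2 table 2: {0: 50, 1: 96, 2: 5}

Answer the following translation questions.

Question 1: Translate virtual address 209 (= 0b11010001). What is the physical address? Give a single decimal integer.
vaddr = 209 = 0b11010001
Split: l1_idx=6, l2_idx=2, offset=1
L1[6] = 0
L2[0][2] = 28
paddr = 28 * 8 + 1 = 225

Answer: 225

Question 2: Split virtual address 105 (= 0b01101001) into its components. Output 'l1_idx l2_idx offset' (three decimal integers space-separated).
vaddr = 105 = 0b01101001
  top 3 bits -> l1_idx = 3
  next 2 bits -> l2_idx = 1
  bottom 3 bits -> offset = 1

Answer: 3 1 1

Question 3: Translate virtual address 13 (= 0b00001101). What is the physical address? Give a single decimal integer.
Answer: 413

Derivation:
vaddr = 13 = 0b00001101
Split: l1_idx=0, l2_idx=1, offset=5
L1[0] = 1
L2[1][1] = 51
paddr = 51 * 8 + 5 = 413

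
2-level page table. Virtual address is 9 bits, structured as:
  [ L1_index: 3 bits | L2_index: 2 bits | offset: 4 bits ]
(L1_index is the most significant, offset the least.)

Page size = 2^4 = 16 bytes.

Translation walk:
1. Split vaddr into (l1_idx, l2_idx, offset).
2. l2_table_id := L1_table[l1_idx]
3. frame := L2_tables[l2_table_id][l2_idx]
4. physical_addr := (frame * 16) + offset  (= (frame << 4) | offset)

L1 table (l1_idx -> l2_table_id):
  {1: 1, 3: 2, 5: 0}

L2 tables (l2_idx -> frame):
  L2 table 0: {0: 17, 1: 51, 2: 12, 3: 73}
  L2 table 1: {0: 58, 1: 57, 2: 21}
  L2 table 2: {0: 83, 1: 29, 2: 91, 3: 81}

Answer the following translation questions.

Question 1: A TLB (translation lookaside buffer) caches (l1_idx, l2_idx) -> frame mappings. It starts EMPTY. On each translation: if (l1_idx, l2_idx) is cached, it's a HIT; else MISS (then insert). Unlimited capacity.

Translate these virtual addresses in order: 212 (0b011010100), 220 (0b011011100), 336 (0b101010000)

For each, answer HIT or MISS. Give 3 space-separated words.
vaddr=212: (3,1) not in TLB -> MISS, insert
vaddr=220: (3,1) in TLB -> HIT
vaddr=336: (5,1) not in TLB -> MISS, insert

Answer: MISS HIT MISS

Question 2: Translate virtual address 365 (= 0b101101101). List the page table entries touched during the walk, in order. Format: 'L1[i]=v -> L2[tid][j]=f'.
Answer: L1[5]=0 -> L2[0][2]=12

Derivation:
vaddr = 365 = 0b101101101
Split: l1_idx=5, l2_idx=2, offset=13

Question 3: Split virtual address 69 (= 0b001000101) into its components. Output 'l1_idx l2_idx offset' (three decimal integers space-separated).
Answer: 1 0 5

Derivation:
vaddr = 69 = 0b001000101
  top 3 bits -> l1_idx = 1
  next 2 bits -> l2_idx = 0
  bottom 4 bits -> offset = 5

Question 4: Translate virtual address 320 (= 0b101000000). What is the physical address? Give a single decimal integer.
Answer: 272

Derivation:
vaddr = 320 = 0b101000000
Split: l1_idx=5, l2_idx=0, offset=0
L1[5] = 0
L2[0][0] = 17
paddr = 17 * 16 + 0 = 272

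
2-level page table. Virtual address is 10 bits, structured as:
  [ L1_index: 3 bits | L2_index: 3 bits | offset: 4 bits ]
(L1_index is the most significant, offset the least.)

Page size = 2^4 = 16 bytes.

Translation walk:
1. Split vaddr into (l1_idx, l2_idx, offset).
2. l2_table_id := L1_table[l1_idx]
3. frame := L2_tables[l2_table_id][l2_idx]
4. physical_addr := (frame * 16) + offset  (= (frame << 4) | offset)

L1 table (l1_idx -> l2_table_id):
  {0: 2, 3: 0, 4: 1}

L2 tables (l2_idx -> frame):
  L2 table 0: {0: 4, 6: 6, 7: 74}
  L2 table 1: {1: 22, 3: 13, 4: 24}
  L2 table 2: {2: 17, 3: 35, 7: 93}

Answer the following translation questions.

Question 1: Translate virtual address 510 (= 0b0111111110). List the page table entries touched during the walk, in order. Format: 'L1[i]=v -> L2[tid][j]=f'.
vaddr = 510 = 0b0111111110
Split: l1_idx=3, l2_idx=7, offset=14

Answer: L1[3]=0 -> L2[0][7]=74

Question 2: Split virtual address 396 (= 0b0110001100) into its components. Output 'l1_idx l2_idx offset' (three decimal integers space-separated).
Answer: 3 0 12

Derivation:
vaddr = 396 = 0b0110001100
  top 3 bits -> l1_idx = 3
  next 3 bits -> l2_idx = 0
  bottom 4 bits -> offset = 12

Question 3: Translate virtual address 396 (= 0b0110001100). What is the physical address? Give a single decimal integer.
Answer: 76

Derivation:
vaddr = 396 = 0b0110001100
Split: l1_idx=3, l2_idx=0, offset=12
L1[3] = 0
L2[0][0] = 4
paddr = 4 * 16 + 12 = 76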